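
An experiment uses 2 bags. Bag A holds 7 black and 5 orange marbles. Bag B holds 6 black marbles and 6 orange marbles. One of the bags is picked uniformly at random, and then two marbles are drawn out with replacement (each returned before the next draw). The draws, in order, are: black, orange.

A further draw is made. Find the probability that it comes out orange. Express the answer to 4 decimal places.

For each hypothesis, P(data | H) works out to: P(data | bag A) = (7/12)(5/12) = 35/144; P(data | bag B) = (6/12)(6/12) = 1/4.
Weighting by the prior gives 1/2 · 35/144 = 35/288, 1/2 · 1/4 = 1/8; these sum to 71/288.
Dividing through by the total gives posterior P(bag A | data) = 35/71, P(bag B | data) = 36/71.
The predictive probability is P(orange next | data) = (5/12)(35/71) + (1/2)(36/71) = 391/852.

0.4589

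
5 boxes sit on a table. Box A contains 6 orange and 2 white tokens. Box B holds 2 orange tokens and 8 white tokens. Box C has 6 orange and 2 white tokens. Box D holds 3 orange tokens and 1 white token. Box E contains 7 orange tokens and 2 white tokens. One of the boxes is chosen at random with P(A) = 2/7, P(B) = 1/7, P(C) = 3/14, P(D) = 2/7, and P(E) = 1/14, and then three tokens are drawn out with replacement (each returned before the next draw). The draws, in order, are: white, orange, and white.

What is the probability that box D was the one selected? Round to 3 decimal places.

0.231

For each hypothesis, P(data | H) works out to: P(data | box A) = (2/8)(6/8)(2/8) = 0.046875; P(data | box B) = (8/10)(2/10)(8/10) = 0.128; P(data | box C) = (2/8)(6/8)(2/8) = 0.046875; P(data | box D) = (1/4)(3/4)(1/4) = 0.046875; P(data | box E) = (2/9)(7/9)(2/9) = 0.038409.
The prior-weighted likelihoods are 2/7 · 0.046875 = 0.013393, 1/7 · 0.128 = 0.018286, 3/14 · 0.046875 = 0.010045, 2/7 · 0.046875 = 0.013393, 1/14 · 0.038409 = 0.0027435; these sum to 0.05786.
So P(box D | data) = (0.013393) / (0.05786) = 0.23147.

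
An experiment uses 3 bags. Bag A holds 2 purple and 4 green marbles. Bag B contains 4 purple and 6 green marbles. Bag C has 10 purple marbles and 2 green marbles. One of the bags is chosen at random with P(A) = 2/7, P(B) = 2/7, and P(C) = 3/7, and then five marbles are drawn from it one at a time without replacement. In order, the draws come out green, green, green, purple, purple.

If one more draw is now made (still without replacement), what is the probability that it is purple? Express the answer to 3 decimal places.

Under each hypothesis, the probability of the observed sequence is: P(data | bag A) = (4/6)(3/5)(2/4)(2/3)(1/2) = 1/15; P(data | bag B) = (6/10)(5/9)(4/8)(4/7)(3/6) = 1/21; P(data | bag C) = (2/12)(1/11)(0/10) = 0.
The prior-weighted likelihoods are 2/7 · 1/15 = 2/105, 2/7 · 1/21 = 2/147, 3/7 · 0 = 0; summing to 8/245.
Dividing through by the total gives posterior P(bag A | data) = 7/12, P(bag B | data) = 5/12, P(bag C | data) = 0.
The predictive probability is P(purple next | data) = (0)(7/12) + (2/5)(5/12) = 1/6.

0.167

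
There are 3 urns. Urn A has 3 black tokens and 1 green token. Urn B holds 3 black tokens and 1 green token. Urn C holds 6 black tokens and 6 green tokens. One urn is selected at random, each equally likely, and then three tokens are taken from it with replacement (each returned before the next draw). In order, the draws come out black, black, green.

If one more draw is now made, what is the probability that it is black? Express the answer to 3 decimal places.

Under each hypothesis, the probability of the observed sequence is: P(data | urn A) = (3/4)(3/4)(1/4) = 9/64; P(data | urn B) = (3/4)(3/4)(1/4) = 9/64; P(data | urn C) = (6/12)(6/12)(6/12) = 1/8.
Multiplying each by its prior: 1/3 · 9/64 = 3/64, 1/3 · 9/64 = 3/64, 1/3 · 1/8 = 1/24; these sum to 13/96.
Dividing through by the total gives posterior P(urn A | data) = 9/26, P(urn B | data) = 9/26, P(urn C | data) = 4/13.
The predictive probability is P(black next | data) = (3/4)(9/26) + (3/4)(9/26) + (1/2)(4/13) = 35/52.

0.673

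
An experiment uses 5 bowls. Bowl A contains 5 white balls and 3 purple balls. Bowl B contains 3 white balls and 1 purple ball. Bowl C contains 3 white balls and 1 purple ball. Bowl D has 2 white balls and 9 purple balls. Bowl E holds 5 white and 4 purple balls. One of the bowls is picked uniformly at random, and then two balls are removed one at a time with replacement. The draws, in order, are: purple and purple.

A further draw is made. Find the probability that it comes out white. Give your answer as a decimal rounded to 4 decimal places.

Under each hypothesis, the probability of the observed sequence is: P(data | bowl A) = (3/8)(3/8) = 0.14062; P(data | bowl B) = (1/4)(1/4) = 0.0625; P(data | bowl C) = (1/4)(1/4) = 0.0625; P(data | bowl D) = (9/11)(9/11) = 0.66942; P(data | bowl E) = (4/9)(4/9) = 0.19753.
Weighting by the prior gives 1/5 · 0.14062 = 0.028125, 1/5 · 0.0625 = 0.0125, 1/5 · 0.0625 = 0.0125, 1/5 · 0.66942 = 0.13388, 1/5 · 0.19753 = 0.039506; these sum to 0.22652.
The posterior is then P(bowl A | data) = 0.12416, P(bowl B | data) = 0.055184, P(bowl C | data) = 0.055184, P(bowl D | data) = 0.59106, P(bowl E | data) = 0.17441.
Averaging over the posterior, P(white next | data) = (5/8)(0.12416) + (3/4)(0.055184) + (3/4)(0.055184) + (2/11)(0.59106) + (5/9)(0.17441) = 0.36474.

0.3647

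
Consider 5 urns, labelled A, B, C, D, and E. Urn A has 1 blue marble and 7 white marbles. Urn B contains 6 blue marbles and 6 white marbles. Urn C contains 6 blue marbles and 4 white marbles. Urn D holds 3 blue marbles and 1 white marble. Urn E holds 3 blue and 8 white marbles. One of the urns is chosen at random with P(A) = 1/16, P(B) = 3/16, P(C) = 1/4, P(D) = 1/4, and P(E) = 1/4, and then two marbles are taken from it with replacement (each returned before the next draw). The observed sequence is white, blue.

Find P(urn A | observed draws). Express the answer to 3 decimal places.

0.033

Under each hypothesis, the probability of the observed sequence is: P(data | urn A) = (7/8)(1/8) = 0.10938; P(data | urn B) = (6/12)(6/12) = 0.25; P(data | urn C) = (4/10)(6/10) = 0.24; P(data | urn D) = (1/4)(3/4) = 0.1875; P(data | urn E) = (8/11)(3/11) = 0.19835.
Multiplying each by its prior: 1/16 · 0.10938 = 0.0068359, 3/16 · 0.25 = 0.046875, 1/4 · 0.24 = 0.06, 1/4 · 0.1875 = 0.046875, 1/4 · 0.19835 = 0.049587; these sum to 0.21017.
Hence P(urn A | data) = (0.0068359) / (0.21017) = 0.032525.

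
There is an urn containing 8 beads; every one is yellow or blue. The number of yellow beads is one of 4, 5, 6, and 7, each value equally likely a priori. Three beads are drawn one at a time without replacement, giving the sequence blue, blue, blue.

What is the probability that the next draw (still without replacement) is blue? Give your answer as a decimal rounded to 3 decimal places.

0.160

Compute the likelihood of the observed sequence for each case: P(data | r = 4) = (4/8)(3/7)(2/6) = 1/14; P(data | r = 5) = (3/8)(2/7)(1/6) = 1/56; P(data | r = 6) = (2/8)(1/7)(0/6) = 0; P(data | r = 7) = (1/8)(0/7) = 0.
Weighting by the prior gives 1/4 · 1/14 = 1/56, 1/4 · 1/56 = 1/224, 1/4 · 0 = 0, 1/4 · 0 = 0; these sum to 5/224.
The posterior is then P(r = 4 | data) = 4/5, P(r = 5 | data) = 1/5, P(r = 6 | data) = 0, P(r = 7 | data) = 0.
The predictive probability is P(blue next | data) = (1/5)(4/5) + (0)(1/5) = 4/25.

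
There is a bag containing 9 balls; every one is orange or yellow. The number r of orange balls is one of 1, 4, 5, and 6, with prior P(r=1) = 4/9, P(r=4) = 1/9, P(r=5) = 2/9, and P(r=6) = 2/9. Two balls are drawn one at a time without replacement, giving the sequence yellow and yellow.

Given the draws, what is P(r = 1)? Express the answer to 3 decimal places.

Under each hypothesis, the probability of the observed sequence is: P(data | r = 1) = (8/9)(7/8) = 7/9; P(data | r = 4) = (5/9)(4/8) = 5/18; P(data | r = 5) = (4/9)(3/8) = 1/6; P(data | r = 6) = (3/9)(2/8) = 1/12.
The prior-weighted likelihoods are 4/9 · 7/9 = 28/81, 1/9 · 5/18 = 5/162, 2/9 · 1/6 = 1/27, 2/9 · 1/12 = 1/54; with total 35/81.
So P(r = 1 | data) = (28/81) / (35/81) = 4/5.

0.800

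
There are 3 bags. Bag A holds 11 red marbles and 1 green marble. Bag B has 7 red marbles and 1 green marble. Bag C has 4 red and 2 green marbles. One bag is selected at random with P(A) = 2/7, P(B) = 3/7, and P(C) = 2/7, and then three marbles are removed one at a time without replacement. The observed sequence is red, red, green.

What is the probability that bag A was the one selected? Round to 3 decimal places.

Compute the likelihood of the observed sequence for each case: P(data | bag A) = (11/12)(10/11)(1/10) = 1/12; P(data | bag B) = (7/8)(6/7)(1/6) = 1/8; P(data | bag C) = (4/6)(3/5)(2/4) = 1/5.
The prior-weighted likelihoods are 2/7 · 1/12 = 1/42, 3/7 · 1/8 = 3/56, 2/7 · 1/5 = 2/35; with total 113/840.
So P(bag A | data) = (1/42) / (113/840) = 20/113.

0.177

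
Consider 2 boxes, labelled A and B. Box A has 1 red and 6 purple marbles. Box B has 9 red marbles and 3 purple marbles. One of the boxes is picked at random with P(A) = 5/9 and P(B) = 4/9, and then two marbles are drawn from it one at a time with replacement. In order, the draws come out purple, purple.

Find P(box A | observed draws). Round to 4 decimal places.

The likelihood of the observed sequence under each hypothesis: P(data | box A) = (6/7)(6/7) = 0.73469; P(data | box B) = (3/12)(3/12) = 0.0625.
Weighting by the prior gives 5/9 · 0.73469 = 0.40816, 4/9 · 0.0625 = 0.027778; these sum to 0.43594.
Therefore the posterior P(box A | data) = (0.40816) / (0.43594) = 0.93628.

0.9363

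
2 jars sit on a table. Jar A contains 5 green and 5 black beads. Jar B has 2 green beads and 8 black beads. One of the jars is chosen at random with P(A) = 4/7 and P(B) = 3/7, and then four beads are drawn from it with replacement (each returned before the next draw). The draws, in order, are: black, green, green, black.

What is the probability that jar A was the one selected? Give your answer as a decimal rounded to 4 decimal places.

For each hypothesis, P(data | H) works out to: P(data | jar A) = (5/10)(5/10)(5/10)(5/10) = 0.0625; P(data | jar B) = (8/10)(2/10)(2/10)(8/10) = 0.0256.
Multiplying each by its prior: 4/7 · 0.0625 = 0.035714, 3/7 · 0.0256 = 0.010971; with total 0.046686.
Hence P(jar A | data) = (0.035714) / (0.046686) = 0.76499.

0.7650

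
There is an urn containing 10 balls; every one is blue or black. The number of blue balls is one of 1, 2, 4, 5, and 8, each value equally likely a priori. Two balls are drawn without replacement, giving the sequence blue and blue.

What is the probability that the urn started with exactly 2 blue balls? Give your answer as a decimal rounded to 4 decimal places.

The likelihood of the observed sequence under each hypothesis: P(data | r = 1) = (1/10)(0/9) = 0; P(data | r = 2) = (2/10)(1/9) = 1/45; P(data | r = 4) = (4/10)(3/9) = 2/15; P(data | r = 5) = (5/10)(4/9) = 2/9; P(data | r = 8) = (8/10)(7/9) = 28/45.
The prior-weighted likelihoods are 1/5 · 0 = 0, 1/5 · 1/45 = 1/225, 1/5 · 2/15 = 2/75, 1/5 · 2/9 = 2/45, 1/5 · 28/45 = 28/225; these sum to 1/5.
Hence P(r = 2 | data) = (1/225) / (1/5) = 1/45.

0.0222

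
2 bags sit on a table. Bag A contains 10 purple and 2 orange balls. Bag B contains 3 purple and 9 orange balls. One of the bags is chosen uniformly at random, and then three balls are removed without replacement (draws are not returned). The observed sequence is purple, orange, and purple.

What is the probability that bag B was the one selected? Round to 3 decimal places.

Compute the likelihood of the observed sequence for each case: P(data | bag A) = (10/12)(2/11)(9/10) = 3/22; P(data | bag B) = (3/12)(9/11)(2/10) = 9/220.
Weighting by the prior gives 1/2 · 3/22 = 3/44, 1/2 · 9/220 = 9/440; these sum to 39/440.
Hence P(bag B | data) = (9/440) / (39/440) = 3/13.

0.231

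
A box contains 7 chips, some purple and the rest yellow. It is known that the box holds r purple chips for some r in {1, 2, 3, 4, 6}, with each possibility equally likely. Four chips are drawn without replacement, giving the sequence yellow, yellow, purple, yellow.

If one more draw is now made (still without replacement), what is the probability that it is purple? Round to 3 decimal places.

The likelihood of the observed sequence under each hypothesis: P(data | r = 1) = (6/7)(5/6)(1/5)(4/4) = 1/7; P(data | r = 2) = (5/7)(4/6)(2/5)(3/4) = 1/7; P(data | r = 3) = (4/7)(3/6)(3/5)(2/4) = 3/35; P(data | r = 4) = (3/7)(2/6)(4/5)(1/4) = 1/35; P(data | r = 6) = (1/7)(0/6) = 0.
Weighting by the prior gives 1/5 · 1/7 = 1/35, 1/5 · 1/7 = 1/35, 1/5 · 3/35 = 3/175, 1/5 · 1/35 = 1/175, 1/5 · 0 = 0; these sum to 2/25.
Dividing through by the total gives posterior P(r = 1 | data) = 5/14, P(r = 2 | data) = 5/14, P(r = 3 | data) = 3/14, P(r = 4 | data) = 1/14, P(r = 6 | data) = 0.
So P(purple next | data) = Σ P(purple next | H) P(H | data) = (0)(5/14) + (1/3)(5/14) + (2/3)(3/14) + (1)(1/14) = 1/3.

0.333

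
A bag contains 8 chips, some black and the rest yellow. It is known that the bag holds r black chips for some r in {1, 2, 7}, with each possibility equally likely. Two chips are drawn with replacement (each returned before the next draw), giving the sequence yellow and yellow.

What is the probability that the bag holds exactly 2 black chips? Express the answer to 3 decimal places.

Under each hypothesis, the probability of the observed sequence is: P(data | r = 1) = (7/8)(7/8) = 49/64; P(data | r = 2) = (6/8)(6/8) = 9/16; P(data | r = 7) = (1/8)(1/8) = 1/64.
The prior-weighted likelihoods are 1/3 · 49/64 = 49/192, 1/3 · 9/16 = 3/16, 1/3 · 1/64 = 1/192; these sum to 43/96.
Therefore the posterior P(r = 2 | data) = (3/16) / (43/96) = 18/43.

0.419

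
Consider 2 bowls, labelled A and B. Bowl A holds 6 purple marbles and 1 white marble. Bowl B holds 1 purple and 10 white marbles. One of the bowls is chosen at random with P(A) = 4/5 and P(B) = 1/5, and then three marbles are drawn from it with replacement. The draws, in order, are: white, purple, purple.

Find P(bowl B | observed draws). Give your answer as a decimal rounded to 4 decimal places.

Compute the likelihood of the observed sequence for each case: P(data | bowl A) = (1/7)(6/7)(6/7) = 0.10496; P(data | bowl B) = (10/11)(1/11)(1/11) = 0.0075131.
The prior-weighted likelihoods are 4/5 · 0.10496 = 0.083965, 1/5 · 0.0075131 = 0.0015026; with total 0.085468.
Hence P(bowl B | data) = (0.0015026) / (0.085468) = 0.017581.

0.0176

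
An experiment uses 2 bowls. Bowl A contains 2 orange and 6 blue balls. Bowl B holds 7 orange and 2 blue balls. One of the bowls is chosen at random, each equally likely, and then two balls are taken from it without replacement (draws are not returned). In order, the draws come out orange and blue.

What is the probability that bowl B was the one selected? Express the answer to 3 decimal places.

For each hypothesis, P(data | H) works out to: P(data | bowl A) = (2/8)(6/7) = 3/14; P(data | bowl B) = (7/9)(2/8) = 7/36.
Weighting by the prior gives 1/2 · 3/14 = 3/28, 1/2 · 7/36 = 7/72; with total 103/504.
By Bayes' rule, P(bowl B | data) = (7/72) / (103/504) = 49/103.

0.476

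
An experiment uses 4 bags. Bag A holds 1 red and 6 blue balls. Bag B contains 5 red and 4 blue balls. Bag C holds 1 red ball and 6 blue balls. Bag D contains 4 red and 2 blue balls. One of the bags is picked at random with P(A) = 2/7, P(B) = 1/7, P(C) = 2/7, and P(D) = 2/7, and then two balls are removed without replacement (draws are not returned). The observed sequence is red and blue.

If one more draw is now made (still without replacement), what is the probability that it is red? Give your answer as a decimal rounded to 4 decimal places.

0.4041

Under each hypothesis, the probability of the observed sequence is: P(data | bag A) = (1/7)(6/6) = 0.14286; P(data | bag B) = (5/9)(4/8) = 0.27778; P(data | bag C) = (1/7)(6/6) = 0.14286; P(data | bag D) = (4/6)(2/5) = 0.26667.
The prior-weighted likelihoods are 2/7 · 0.14286 = 0.040816, 1/7 · 0.27778 = 0.039683, 2/7 · 0.14286 = 0.040816, 2/7 · 0.26667 = 0.07619; these sum to 0.19751.
Dividing through by the total gives posterior P(bag A | data) = 0.20666, P(bag B | data) = 0.20092, P(bag C | data) = 0.20666, P(bag D | data) = 0.38576.
The predictive probability is P(red next | data) = (0)(0.20666) + (4/7)(0.20092) + (0)(0.20666) + (3/4)(0.38576) = 0.40413.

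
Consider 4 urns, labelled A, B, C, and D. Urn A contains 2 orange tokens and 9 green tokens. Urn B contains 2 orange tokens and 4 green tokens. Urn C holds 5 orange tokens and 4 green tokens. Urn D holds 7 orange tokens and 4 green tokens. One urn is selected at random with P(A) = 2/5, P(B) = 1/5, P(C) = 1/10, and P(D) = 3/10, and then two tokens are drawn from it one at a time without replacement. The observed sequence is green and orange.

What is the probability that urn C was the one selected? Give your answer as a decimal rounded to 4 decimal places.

Compute the likelihood of the observed sequence for each case: P(data | urn A) = (9/11)(2/10) = 0.16364; P(data | urn B) = (4/6)(2/5) = 0.26667; P(data | urn C) = (4/9)(5/8) = 0.27778; P(data | urn D) = (4/11)(7/10) = 0.25455.
The prior-weighted likelihoods are 2/5 · 0.16364 = 0.065455, 1/5 · 0.26667 = 0.053333, 1/10 · 0.27778 = 0.027778, 3/10 · 0.25455 = 0.076364; summing to 0.22293.
Hence P(urn C | data) = (0.027778) / (0.22293) = 0.1246.

0.1246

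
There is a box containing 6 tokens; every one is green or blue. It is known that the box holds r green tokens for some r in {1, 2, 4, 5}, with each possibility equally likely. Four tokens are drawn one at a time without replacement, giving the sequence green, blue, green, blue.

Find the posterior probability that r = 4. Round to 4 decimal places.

0.5000

Compute the likelihood of the observed sequence for each case: P(data | r = 1) = (1/6)(5/5)(0/4) = 0; P(data | r = 2) = (2/6)(4/5)(1/4)(3/3) = 1/15; P(data | r = 4) = (4/6)(2/5)(3/4)(1/3) = 1/15; P(data | r = 5) = (5/6)(1/5)(4/4)(0/3) = 0.
Multiplying each by its prior: 1/4 · 0 = 0, 1/4 · 1/15 = 1/60, 1/4 · 1/15 = 1/60, 1/4 · 0 = 0; with total 1/30.
So P(r = 4 | data) = (1/60) / (1/30) = 1/2.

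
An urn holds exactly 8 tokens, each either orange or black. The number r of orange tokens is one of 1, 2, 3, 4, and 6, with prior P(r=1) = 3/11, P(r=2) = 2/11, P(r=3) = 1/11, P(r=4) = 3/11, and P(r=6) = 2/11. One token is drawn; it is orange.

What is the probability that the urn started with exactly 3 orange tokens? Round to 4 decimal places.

Compute the likelihood of this draw for each case: P(data | r = 1) = (1/8) = 1/8; P(data | r = 2) = (2/8) = 1/4; P(data | r = 3) = (3/8) = 3/8; P(data | r = 4) = (4/8) = 1/2; P(data | r = 6) = (6/8) = 3/4.
Multiplying each by its prior: 3/11 · 1/8 = 3/88, 2/11 · 1/4 = 1/22, 1/11 · 3/8 = 3/88, 3/11 · 1/2 = 3/22, 2/11 · 3/4 = 3/22; summing to 17/44.
Hence P(r = 3 | data) = (3/88) / (17/44) = 3/34.

0.0882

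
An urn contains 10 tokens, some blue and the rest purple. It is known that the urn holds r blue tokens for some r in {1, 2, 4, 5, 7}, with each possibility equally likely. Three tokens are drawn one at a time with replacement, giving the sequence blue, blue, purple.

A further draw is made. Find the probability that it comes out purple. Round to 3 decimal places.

Under each hypothesis, the probability of the observed sequence is: P(data | r = 1) = (1/10)(1/10)(9/10) = 0.009; P(data | r = 2) = (2/10)(2/10)(8/10) = 0.032; P(data | r = 4) = (4/10)(4/10)(6/10) = 0.096; P(data | r = 5) = (5/10)(5/10)(5/10) = 0.125; P(data | r = 7) = (7/10)(7/10)(3/10) = 0.147.
Multiplying each by its prior: 1/5 · 0.009 = 0.0018, 1/5 · 0.032 = 0.0064, 1/5 · 0.096 = 0.0192, 1/5 · 0.125 = 0.025, 1/5 · 0.147 = 0.0294; with total 0.0818.
Dividing through by the total gives posterior P(r = 1 | data) = 0.022005, P(r = 2 | data) = 0.07824, P(r = 4 | data) = 0.23472, P(r = 5 | data) = 0.30562, P(r = 7 | data) = 0.35941.
So P(purple next | data) = Σ P(purple next | H) P(H | data) = (9/10)(0.022005) + (4/5)(0.07824) + (3/5)(0.23472) + (1/2)(0.30562) + (3/10)(0.35941) = 0.48386.

0.484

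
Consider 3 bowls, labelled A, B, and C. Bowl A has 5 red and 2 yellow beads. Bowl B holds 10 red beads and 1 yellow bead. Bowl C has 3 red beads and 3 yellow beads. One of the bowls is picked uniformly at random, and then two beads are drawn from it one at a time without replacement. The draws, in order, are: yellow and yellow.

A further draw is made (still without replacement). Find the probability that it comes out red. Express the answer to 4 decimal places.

0.7981

The likelihood of the observed sequence under each hypothesis: P(data | bowl A) = (2/7)(1/6) = 1/21; P(data | bowl B) = (1/11)(0/10) = 0; P(data | bowl C) = (3/6)(2/5) = 1/5.
Weighting by the prior gives 1/3 · 1/21 = 1/63, 1/3 · 0 = 0, 1/3 · 1/5 = 1/15; with total 26/315.
Dividing through by the total gives posterior P(bowl A | data) = 5/26, P(bowl B | data) = 0, P(bowl C | data) = 21/26.
So P(red next | data) = Σ P(red next | H) P(H | data) = (1)(5/26) + (3/4)(21/26) = 83/104.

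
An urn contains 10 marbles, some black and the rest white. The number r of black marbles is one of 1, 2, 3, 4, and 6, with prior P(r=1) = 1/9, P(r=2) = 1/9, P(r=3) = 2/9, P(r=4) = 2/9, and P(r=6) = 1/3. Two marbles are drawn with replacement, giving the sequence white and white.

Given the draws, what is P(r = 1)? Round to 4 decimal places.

0.2231

For each hypothesis, P(data | H) works out to: P(data | r = 1) = (9/10)(9/10) = 81/100; P(data | r = 2) = (8/10)(8/10) = 16/25; P(data | r = 3) = (7/10)(7/10) = 49/100; P(data | r = 4) = (6/10)(6/10) = 9/25; P(data | r = 6) = (4/10)(4/10) = 4/25.
The prior-weighted likelihoods are 1/9 · 81/100 = 9/100, 1/9 · 16/25 = 16/225, 2/9 · 49/100 = 49/450, 2/9 · 9/25 = 2/25, 1/3 · 4/25 = 4/75; summing to 121/300.
So P(r = 1 | data) = (9/100) / (121/300) = 27/121.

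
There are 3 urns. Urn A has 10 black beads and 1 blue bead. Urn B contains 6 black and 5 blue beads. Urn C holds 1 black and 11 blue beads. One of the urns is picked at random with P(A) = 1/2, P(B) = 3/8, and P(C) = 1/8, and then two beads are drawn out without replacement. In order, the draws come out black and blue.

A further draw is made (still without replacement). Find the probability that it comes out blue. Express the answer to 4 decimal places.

0.3533

The likelihood of the observed sequence under each hypothesis: P(data | urn A) = (10/11)(1/10) = 0.090909; P(data | urn B) = (6/11)(5/10) = 0.27273; P(data | urn C) = (1/12)(11/11) = 0.083333.
Weighting by the prior gives 1/2 · 0.090909 = 0.045455, 3/8 · 0.27273 = 0.10227, 1/8 · 0.083333 = 0.010417; with total 0.15814.
Normalising, the posterior is P(urn A | data) = 0.28743, P(urn B | data) = 0.64671, P(urn C | data) = 0.065868.
So P(blue next | data) = Σ P(blue next | H) P(H | data) = (0)(0.28743) + (4/9)(0.64671) + (1)(0.065868) = 0.35329.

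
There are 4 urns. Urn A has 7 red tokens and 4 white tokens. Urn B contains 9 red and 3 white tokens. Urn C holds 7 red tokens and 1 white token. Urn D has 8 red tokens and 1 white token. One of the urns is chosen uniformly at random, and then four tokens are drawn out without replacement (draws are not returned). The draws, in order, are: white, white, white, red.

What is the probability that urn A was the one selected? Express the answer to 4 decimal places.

For each hypothesis, P(data | H) works out to: P(data | urn A) = (4/11)(3/10)(2/9)(7/8) = 0.021212; P(data | urn B) = (3/12)(2/11)(1/10)(9/9) = 0.0045455; P(data | urn C) = (1/8)(0/7) = 0; P(data | urn D) = (1/9)(0/8) = 0.
Weighting by the prior gives 1/4 · 0.021212 = 0.005303, 1/4 · 0.0045455 = 0.0011364, 1/4 · 0 = 0, 1/4 · 0 = 0; these sum to 0.0064394.
Hence P(urn A | data) = (0.005303) / (0.0064394) = 0.82353.

0.8235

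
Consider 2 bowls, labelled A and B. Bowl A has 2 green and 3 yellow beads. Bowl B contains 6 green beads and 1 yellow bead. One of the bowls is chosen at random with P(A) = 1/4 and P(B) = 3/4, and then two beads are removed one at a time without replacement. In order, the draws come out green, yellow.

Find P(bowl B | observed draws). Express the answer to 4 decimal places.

For each hypothesis, P(data | H) works out to: P(data | bowl A) = (2/5)(3/4) = 3/10; P(data | bowl B) = (6/7)(1/6) = 1/7.
Weighting by the prior gives 1/4 · 3/10 = 3/40, 3/4 · 1/7 = 3/28; summing to 51/280.
Hence P(bowl B | data) = (3/28) / (51/280) = 10/17.

0.5882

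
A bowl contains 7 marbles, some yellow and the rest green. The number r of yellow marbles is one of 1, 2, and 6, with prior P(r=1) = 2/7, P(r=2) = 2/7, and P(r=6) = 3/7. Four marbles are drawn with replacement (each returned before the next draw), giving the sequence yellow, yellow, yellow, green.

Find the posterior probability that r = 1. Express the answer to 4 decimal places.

Compute the likelihood of the observed sequence for each case: P(data | r = 1) = (1/7)(1/7)(1/7)(6/7) = 0.002499; P(data | r = 2) = (2/7)(2/7)(2/7)(5/7) = 0.01666; P(data | r = 6) = (6/7)(6/7)(6/7)(1/7) = 0.089963.
Weighting by the prior gives 2/7 · 0.002499 = 0.00071399, 2/7 · 0.01666 = 0.0047599, 3/7 · 0.089963 = 0.038555; with total 0.044029.
By Bayes' rule, P(r = 1 | data) = (0.00071399) / (0.044029) = 0.016216.

0.0162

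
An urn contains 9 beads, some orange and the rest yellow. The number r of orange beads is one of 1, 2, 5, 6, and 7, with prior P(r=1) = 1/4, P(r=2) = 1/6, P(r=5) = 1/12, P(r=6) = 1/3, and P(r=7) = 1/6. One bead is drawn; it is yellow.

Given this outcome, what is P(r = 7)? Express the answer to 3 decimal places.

0.069

Under each hypothesis, the probability of this draw is: P(data | r = 1) = (8/9) = 8/9; P(data | r = 2) = (7/9) = 7/9; P(data | r = 5) = (4/9) = 4/9; P(data | r = 6) = (3/9) = 1/3; P(data | r = 7) = (2/9) = 2/9.
Multiplying each by its prior: 1/4 · 8/9 = 2/9, 1/6 · 7/9 = 7/54, 1/12 · 4/9 = 1/27, 1/3 · 1/3 = 1/9, 1/6 · 2/9 = 1/27; with total 29/54.
Hence P(r = 7 | data) = (1/27) / (29/54) = 2/29.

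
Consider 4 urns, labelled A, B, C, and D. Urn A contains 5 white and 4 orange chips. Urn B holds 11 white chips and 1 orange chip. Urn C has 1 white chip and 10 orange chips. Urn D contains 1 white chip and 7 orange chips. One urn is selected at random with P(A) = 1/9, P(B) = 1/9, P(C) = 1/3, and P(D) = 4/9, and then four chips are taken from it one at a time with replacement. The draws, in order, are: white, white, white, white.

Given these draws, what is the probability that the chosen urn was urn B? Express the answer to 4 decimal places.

Under each hypothesis, the probability of the observed sequence is: P(data | urn A) = (5/9)(5/9)(5/9)(5/9) = 0.09526; P(data | urn B) = (11/12)(11/12)(11/12)(11/12) = 0.70607; P(data | urn C) = (1/11)(1/11)(1/11)(1/11) = 6.8301e-05; P(data | urn D) = (1/8)(1/8)(1/8)(1/8) = 0.00024414.
Weighting by the prior gives 1/9 · 0.09526 = 0.010584, 1/9 · 0.70607 = 0.078452, 1/3 · 6.8301e-05 = 2.2767e-05, 4/9 · 0.00024414 = 0.00010851; these sum to 0.089168.
Hence P(urn B | data) = (0.078452) / (0.089168) = 0.87983.

0.8798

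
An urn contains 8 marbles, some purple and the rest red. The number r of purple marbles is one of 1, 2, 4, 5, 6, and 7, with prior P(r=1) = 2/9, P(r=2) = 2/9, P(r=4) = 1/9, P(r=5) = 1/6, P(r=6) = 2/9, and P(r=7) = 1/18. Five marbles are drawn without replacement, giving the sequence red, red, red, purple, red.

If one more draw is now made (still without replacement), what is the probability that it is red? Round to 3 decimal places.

Under each hypothesis, the probability of the observed sequence is: P(data | r = 1) = (7/8)(6/7)(5/6)(1/5)(4/4) = 0.125; P(data | r = 2) = (6/8)(5/7)(4/6)(2/5)(3/4) = 0.10714; P(data | r = 4) = (4/8)(3/7)(2/6)(4/5)(1/4) = 0.014286; P(data | r = 5) = (3/8)(2/7)(1/6)(5/5)(0/4) = 0; P(data | r = 6) = (2/8)(1/7)(0/6) = 0; P(data | r = 7) = (1/8)(0/7) = 0.
The prior-weighted likelihoods are 2/9 · 0.125 = 0.027778, 2/9 · 0.10714 = 0.02381, 1/9 · 0.014286 = 0.0015873, 1/6 · 0 = 0, 2/9 · 0 = 0, 1/18 · 0 = 0; summing to 0.053175.
The posterior is then P(r = 1 | data) = 0.52239, P(r = 2 | data) = 0.44776, P(r = 4 | data) = 0.029851, P(r = 5 | data) = 0, P(r = 6 | data) = 0, P(r = 7 | data) = 0.
Averaging over the posterior, P(red next | data) = (1)(0.52239) + (2/3)(0.44776) + (0)(0.029851) = 0.8209.

0.821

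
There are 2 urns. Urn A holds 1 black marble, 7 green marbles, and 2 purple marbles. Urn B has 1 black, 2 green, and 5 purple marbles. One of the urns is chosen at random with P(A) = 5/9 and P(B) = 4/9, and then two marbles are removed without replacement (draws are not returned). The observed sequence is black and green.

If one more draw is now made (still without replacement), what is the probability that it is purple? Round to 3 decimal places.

For each hypothesis, P(data | H) works out to: P(data | urn A) = (1/10)(7/9) = 0.077778; P(data | urn B) = (1/8)(2/7) = 0.035714.
Weighting by the prior gives 5/9 · 0.077778 = 0.04321, 4/9 · 0.035714 = 0.015873; summing to 0.059083.
The posterior is then P(urn A | data) = 0.73134, P(urn B | data) = 0.26866.
So P(purple next | data) = Σ P(purple next | H) P(H | data) = (1/4)(0.73134) + (5/6)(0.26866) = 0.40672.

0.407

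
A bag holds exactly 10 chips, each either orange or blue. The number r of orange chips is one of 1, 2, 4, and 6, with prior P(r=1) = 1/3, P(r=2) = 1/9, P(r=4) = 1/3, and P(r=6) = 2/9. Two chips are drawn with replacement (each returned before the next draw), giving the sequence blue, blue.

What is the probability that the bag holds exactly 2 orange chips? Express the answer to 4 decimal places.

0.1432

Compute the likelihood of the observed sequence for each case: P(data | r = 1) = (9/10)(9/10) = 81/100; P(data | r = 2) = (8/10)(8/10) = 16/25; P(data | r = 4) = (6/10)(6/10) = 9/25; P(data | r = 6) = (4/10)(4/10) = 4/25.
Weighting by the prior gives 1/3 · 81/100 = 27/100, 1/9 · 16/25 = 16/225, 1/3 · 9/25 = 3/25, 2/9 · 4/25 = 8/225; with total 149/300.
By Bayes' rule, P(r = 2 | data) = (16/225) / (149/300) = 64/447.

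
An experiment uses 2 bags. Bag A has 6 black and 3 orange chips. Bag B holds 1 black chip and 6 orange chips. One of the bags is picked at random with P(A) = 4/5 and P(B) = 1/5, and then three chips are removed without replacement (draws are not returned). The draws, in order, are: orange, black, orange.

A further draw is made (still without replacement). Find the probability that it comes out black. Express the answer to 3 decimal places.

The likelihood of the observed sequence under each hypothesis: P(data | bag A) = (3/9)(6/8)(2/7) = 1/14; P(data | bag B) = (6/7)(1/6)(5/5) = 1/7.
The prior-weighted likelihoods are 4/5 · 1/14 = 2/35, 1/5 · 1/7 = 1/35; with total 3/35.
Normalising, the posterior is P(bag A | data) = 2/3, P(bag B | data) = 1/3.
Averaging over the posterior, P(black next | data) = (5/6)(2/3) + (0)(1/3) = 5/9.

0.556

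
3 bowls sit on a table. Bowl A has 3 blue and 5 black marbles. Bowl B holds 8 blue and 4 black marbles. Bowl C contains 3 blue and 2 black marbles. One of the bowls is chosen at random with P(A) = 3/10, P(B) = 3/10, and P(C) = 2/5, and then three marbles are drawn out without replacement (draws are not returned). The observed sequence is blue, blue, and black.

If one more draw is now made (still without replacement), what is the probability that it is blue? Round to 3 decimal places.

Compute the likelihood of the observed sequence for each case: P(data | bowl A) = (3/8)(2/7)(5/6) = 0.089286; P(data | bowl B) = (8/12)(7/11)(4/10) = 0.1697; P(data | bowl C) = (3/5)(2/4)(2/3) = 0.2.
The prior-weighted likelihoods are 3/10 · 0.089286 = 0.026786, 3/10 · 0.1697 = 0.050909, 2/5 · 0.2 = 0.08; with total 0.15769.
Normalising, the posterior is P(bowl A | data) = 0.16986, P(bowl B | data) = 0.32283, P(bowl C | data) = 0.50731.
Averaging over the posterior, P(blue next | data) = (1/5)(0.16986) + (2/3)(0.32283) + (1/2)(0.50731) = 0.50285.

0.503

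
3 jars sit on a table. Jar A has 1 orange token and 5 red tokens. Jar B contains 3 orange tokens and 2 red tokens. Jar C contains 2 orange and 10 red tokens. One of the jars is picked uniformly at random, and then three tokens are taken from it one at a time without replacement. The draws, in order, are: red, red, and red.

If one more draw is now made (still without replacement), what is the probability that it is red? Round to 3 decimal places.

0.725

Compute the likelihood of the observed sequence for each case: P(data | jar A) = (5/6)(4/5)(3/4) = 1/2; P(data | jar B) = (2/5)(1/4)(0/3) = 0; P(data | jar C) = (10/12)(9/11)(8/10) = 6/11.
Multiplying each by its prior: 1/3 · 1/2 = 1/6, 1/3 · 0 = 0, 1/3 · 6/11 = 2/11; with total 23/66.
The posterior is then P(jar A | data) = 11/23, P(jar B | data) = 0, P(jar C | data) = 12/23.
Averaging over the posterior, P(red next | data) = (2/3)(11/23) + (7/9)(12/23) = 50/69.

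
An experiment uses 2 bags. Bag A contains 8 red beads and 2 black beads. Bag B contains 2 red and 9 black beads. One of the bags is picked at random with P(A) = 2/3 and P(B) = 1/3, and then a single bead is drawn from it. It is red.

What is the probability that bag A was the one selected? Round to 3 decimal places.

0.898

Compute the likelihood of this draw for each case: P(data | bag A) = (8/10) = 4/5; P(data | bag B) = (2/11) = 2/11.
The prior-weighted likelihoods are 2/3 · 4/5 = 8/15, 1/3 · 2/11 = 2/33; these sum to 98/165.
By Bayes' rule, P(bag A | data) = (8/15) / (98/165) = 44/49.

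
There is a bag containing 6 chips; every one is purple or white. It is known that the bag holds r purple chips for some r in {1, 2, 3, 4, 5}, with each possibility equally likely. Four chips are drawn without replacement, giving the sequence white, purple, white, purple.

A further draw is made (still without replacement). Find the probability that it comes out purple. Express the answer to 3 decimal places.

The likelihood of the observed sequence under each hypothesis: P(data | r = 1) = (5/6)(1/5)(4/4)(0/3) = 0; P(data | r = 2) = (4/6)(2/5)(3/4)(1/3) = 1/15; P(data | r = 3) = (3/6)(3/5)(2/4)(2/3) = 1/10; P(data | r = 4) = (2/6)(4/5)(1/4)(3/3) = 1/15; P(data | r = 5) = (1/6)(5/5)(0/4) = 0.
Weighting by the prior gives 1/5 · 0 = 0, 1/5 · 1/15 = 1/75, 1/5 · 1/10 = 1/50, 1/5 · 1/15 = 1/75, 1/5 · 0 = 0; summing to 7/150.
The posterior is then P(r = 1 | data) = 0, P(r = 2 | data) = 2/7, P(r = 3 | data) = 3/7, P(r = 4 | data) = 2/7, P(r = 5 | data) = 0.
So P(purple next | data) = Σ P(purple next | H) P(H | data) = (0)(2/7) + (1/2)(3/7) + (1)(2/7) = 1/2.

0.500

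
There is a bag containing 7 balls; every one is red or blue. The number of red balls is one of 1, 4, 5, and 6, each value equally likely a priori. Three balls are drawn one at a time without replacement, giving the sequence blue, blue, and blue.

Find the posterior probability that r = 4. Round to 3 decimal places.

0.048

For each hypothesis, P(data | H) works out to: P(data | r = 1) = (6/7)(5/6)(4/5) = 4/7; P(data | r = 4) = (3/7)(2/6)(1/5) = 1/35; P(data | r = 5) = (2/7)(1/6)(0/5) = 0; P(data | r = 6) = (1/7)(0/6) = 0.
Multiplying each by its prior: 1/4 · 4/7 = 1/7, 1/4 · 1/35 = 1/140, 1/4 · 0 = 0, 1/4 · 0 = 0; these sum to 3/20.
By Bayes' rule, P(r = 4 | data) = (1/140) / (3/20) = 1/21.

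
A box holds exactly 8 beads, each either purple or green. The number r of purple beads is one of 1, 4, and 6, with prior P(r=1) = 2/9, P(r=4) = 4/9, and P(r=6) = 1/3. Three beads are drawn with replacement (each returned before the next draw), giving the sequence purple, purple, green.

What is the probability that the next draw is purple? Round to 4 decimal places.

The likelihood of the observed sequence under each hypothesis: P(data | r = 1) = (1/8)(1/8)(7/8) = 0.013672; P(data | r = 4) = (4/8)(4/8)(4/8) = 0.125; P(data | r = 6) = (6/8)(6/8)(2/8) = 0.14062.
The prior-weighted likelihoods are 2/9 · 0.013672 = 0.0030382, 4/9 · 0.125 = 0.055556, 1/3 · 0.14062 = 0.046875; these sum to 0.10547.
Normalising, the posterior is P(r = 1 | data) = 0.028807, P(r = 4 | data) = 0.52675, P(r = 6 | data) = 0.44444.
Averaging over the posterior, P(purple next | data) = (1/8)(0.028807) + (1/2)(0.52675) + (3/4)(0.44444) = 0.60031.

0.6003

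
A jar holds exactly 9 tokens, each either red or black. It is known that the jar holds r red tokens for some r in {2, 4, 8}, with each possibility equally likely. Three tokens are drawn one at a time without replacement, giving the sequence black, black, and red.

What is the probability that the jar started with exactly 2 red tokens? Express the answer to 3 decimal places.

Under each hypothesis, the probability of the observed sequence is: P(data | r = 2) = (7/9)(6/8)(2/7) = 1/6; P(data | r = 4) = (5/9)(4/8)(4/7) = 10/63; P(data | r = 8) = (1/9)(0/8) = 0.
Weighting by the prior gives 1/3 · 1/6 = 1/18, 1/3 · 10/63 = 10/189, 1/3 · 0 = 0; with total 41/378.
Hence P(r = 2 | data) = (1/18) / (41/378) = 21/41.

0.512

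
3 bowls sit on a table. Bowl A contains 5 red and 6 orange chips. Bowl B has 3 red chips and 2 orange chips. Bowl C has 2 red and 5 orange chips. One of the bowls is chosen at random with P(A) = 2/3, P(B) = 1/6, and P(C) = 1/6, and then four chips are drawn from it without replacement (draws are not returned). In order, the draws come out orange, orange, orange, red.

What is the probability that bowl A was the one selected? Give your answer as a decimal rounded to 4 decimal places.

For each hypothesis, P(data | H) works out to: P(data | bowl A) = (6/11)(5/10)(4/9)(5/8) = 0.075758; P(data | bowl B) = (2/5)(1/4)(0/3) = 0; P(data | bowl C) = (5/7)(4/6)(3/5)(2/4) = 0.14286.
The prior-weighted likelihoods are 2/3 · 0.075758 = 0.050505, 1/6 · 0 = 0, 1/6 · 0.14286 = 0.02381; these sum to 0.074315.
By Bayes' rule, P(bowl A | data) = (0.050505) / (0.074315) = 0.67961.

0.6796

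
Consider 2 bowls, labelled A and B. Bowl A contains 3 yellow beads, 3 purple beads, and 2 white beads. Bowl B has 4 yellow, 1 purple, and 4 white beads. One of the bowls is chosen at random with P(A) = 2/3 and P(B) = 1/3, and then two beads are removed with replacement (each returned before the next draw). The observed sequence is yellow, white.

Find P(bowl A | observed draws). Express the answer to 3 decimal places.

0.487

For each hypothesis, P(data | H) works out to: P(data | bowl A) = (3/8)(2/8) = 0.09375; P(data | bowl B) = (4/9)(4/9) = 0.19753.
The prior-weighted likelihoods are 2/3 · 0.09375 = 0.0625, 1/3 · 0.19753 = 0.065844; summing to 0.12834.
So P(bowl A | data) = (0.0625) / (0.12834) = 0.48697.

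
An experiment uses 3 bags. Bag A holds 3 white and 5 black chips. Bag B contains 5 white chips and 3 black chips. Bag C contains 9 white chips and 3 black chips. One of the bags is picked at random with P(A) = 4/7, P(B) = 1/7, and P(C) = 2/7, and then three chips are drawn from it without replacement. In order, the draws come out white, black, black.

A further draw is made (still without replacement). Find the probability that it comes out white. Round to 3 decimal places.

0.486

Under each hypothesis, the probability of the observed sequence is: P(data | bag A) = (3/8)(5/7)(4/6) = 0.17857; P(data | bag B) = (5/8)(3/7)(2/6) = 0.089286; P(data | bag C) = (9/12)(3/11)(2/10) = 0.040909.
The prior-weighted likelihoods are 4/7 · 0.17857 = 0.10204, 1/7 · 0.089286 = 0.012755, 2/7 · 0.040909 = 0.011688; with total 0.12648.
The posterior is then P(bag A | data) = 0.80675, P(bag B | data) = 0.10084, P(bag C | data) = 0.092409.
Averaging over the posterior, P(white next | data) = (2/5)(0.80675) + (4/5)(0.10084) + (8/9)(0.092409) = 0.48552.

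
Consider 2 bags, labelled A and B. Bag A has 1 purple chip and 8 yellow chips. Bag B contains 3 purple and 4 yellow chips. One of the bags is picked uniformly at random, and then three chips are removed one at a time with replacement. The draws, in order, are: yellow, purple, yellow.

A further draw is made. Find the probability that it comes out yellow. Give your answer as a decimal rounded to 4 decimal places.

0.6938

Under each hypothesis, the probability of the observed sequence is: P(data | bag A) = (8/9)(1/9)(8/9) = 0.087791; P(data | bag B) = (4/7)(3/7)(4/7) = 0.13994.
Weighting by the prior gives 1/2 · 0.087791 = 0.043896, 1/2 · 0.13994 = 0.069971; summing to 0.11387.
Dividing through by the total gives posterior P(bag A | data) = 0.3855, P(bag B | data) = 0.6145.
So P(yellow next | data) = Σ P(yellow next | H) P(H | data) = (8/9)(0.3855) + (4/7)(0.6145) = 0.69381.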